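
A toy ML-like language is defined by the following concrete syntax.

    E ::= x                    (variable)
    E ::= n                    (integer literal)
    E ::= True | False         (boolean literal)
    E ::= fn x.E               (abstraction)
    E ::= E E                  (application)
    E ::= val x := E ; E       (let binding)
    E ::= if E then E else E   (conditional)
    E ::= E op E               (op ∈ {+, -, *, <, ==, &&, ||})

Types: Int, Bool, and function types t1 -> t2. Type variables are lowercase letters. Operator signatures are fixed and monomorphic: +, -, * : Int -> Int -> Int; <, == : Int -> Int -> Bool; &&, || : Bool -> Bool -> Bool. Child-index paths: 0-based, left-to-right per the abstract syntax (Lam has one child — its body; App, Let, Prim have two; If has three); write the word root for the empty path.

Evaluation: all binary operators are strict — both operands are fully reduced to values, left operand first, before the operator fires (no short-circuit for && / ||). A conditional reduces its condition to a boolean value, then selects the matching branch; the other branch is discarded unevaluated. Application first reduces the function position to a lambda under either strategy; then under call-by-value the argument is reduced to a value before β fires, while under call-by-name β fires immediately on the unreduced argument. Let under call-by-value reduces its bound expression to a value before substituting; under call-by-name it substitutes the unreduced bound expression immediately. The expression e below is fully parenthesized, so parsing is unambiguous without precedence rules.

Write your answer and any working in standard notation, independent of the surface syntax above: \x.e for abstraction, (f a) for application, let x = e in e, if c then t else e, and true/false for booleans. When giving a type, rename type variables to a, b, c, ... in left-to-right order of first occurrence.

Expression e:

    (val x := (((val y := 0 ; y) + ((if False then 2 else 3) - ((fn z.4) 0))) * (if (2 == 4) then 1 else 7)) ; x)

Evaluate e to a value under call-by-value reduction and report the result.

Trace:
step 0: (let x = (((let y = 0 in y) + ((if false then 2 else 3) - ((\z.4) 0))) * (if (2 == 4) then 1 else 7)) in x)
step 1: [let@0.0.0] (let x = ((0 + ((if false then 2 else 3) - ((\z.4) 0))) * (if (2 == 4) then 1 else 7)) in x)
step 2: [if@0.0.1.0] (let x = ((0 + (3 - ((\z.4) 0))) * (if (2 == 4) then 1 else 7)) in x)
step 3: [beta@0.0.1.1] (let x = ((0 + (3 - 4)) * (if (2 == 4) then 1 else 7)) in x)
step 4: [delta@0.0.1] (let x = ((0 + -1) * (if (2 == 4) then 1 else 7)) in x)
step 5: [delta@0.0] (let x = (-1 * (if (2 == 4) then 1 else 7)) in x)
step 6: [delta@0.1.0] (let x = (-1 * (if false then 1 else 7)) in x)
step 7: [if@0.1] (let x = (-1 * 7) in x)
step 8: [delta@0] (let x = -7 in x)
step 9: [let@root] -7

Answer: -7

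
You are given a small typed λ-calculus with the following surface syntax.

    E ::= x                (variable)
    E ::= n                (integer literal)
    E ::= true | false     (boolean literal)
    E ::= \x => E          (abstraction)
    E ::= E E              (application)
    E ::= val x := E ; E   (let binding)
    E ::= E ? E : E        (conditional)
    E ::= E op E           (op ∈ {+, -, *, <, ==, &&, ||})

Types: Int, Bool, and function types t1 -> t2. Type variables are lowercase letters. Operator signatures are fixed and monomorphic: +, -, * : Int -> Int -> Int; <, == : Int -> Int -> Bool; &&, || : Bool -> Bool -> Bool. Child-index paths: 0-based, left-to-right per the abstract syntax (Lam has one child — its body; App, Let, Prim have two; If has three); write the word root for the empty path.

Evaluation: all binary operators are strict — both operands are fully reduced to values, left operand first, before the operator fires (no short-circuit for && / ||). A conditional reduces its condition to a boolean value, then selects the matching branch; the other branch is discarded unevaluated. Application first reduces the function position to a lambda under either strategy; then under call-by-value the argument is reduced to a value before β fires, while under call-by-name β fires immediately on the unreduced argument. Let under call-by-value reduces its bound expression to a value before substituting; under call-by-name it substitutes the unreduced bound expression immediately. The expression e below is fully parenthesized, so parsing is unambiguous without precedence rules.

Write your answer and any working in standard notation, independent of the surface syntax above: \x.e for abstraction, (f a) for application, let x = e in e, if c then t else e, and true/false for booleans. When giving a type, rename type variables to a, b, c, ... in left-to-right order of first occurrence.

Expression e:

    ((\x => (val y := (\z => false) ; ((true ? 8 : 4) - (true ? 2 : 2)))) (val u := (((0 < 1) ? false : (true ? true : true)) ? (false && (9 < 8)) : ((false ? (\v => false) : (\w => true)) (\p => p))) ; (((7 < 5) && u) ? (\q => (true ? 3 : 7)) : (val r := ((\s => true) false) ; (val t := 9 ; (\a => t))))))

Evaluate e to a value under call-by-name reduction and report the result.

Answer: 6

Working:
step 0: ((\x.(let y = (\z.false) in ((if true then 8 else 4) - (if true then 2 else 2)))) (let u = (if (if (0 < 1) then false else (if true then true else true)) then (false && (9 < 8)) else ((if false then (\v.false) else (\w.true)) (\p.p))) in (if ((7 < 5) && u) then (\q.(if true then 3 else 7)) else (let r = ((\s.true) false) in (let t = 9 in (\a.t))))))
step 1: [beta@root] (let y = (\z.false) in ((if true then 8 else 4) - (if true then 2 else 2)))
step 2: [let@root] ((if true then 8 else 4) - (if true then 2 else 2))
step 3: [if@0] (8 - (if true then 2 else 2))
step 4: [if@1] (8 - 2)
step 5: [delta@root] 6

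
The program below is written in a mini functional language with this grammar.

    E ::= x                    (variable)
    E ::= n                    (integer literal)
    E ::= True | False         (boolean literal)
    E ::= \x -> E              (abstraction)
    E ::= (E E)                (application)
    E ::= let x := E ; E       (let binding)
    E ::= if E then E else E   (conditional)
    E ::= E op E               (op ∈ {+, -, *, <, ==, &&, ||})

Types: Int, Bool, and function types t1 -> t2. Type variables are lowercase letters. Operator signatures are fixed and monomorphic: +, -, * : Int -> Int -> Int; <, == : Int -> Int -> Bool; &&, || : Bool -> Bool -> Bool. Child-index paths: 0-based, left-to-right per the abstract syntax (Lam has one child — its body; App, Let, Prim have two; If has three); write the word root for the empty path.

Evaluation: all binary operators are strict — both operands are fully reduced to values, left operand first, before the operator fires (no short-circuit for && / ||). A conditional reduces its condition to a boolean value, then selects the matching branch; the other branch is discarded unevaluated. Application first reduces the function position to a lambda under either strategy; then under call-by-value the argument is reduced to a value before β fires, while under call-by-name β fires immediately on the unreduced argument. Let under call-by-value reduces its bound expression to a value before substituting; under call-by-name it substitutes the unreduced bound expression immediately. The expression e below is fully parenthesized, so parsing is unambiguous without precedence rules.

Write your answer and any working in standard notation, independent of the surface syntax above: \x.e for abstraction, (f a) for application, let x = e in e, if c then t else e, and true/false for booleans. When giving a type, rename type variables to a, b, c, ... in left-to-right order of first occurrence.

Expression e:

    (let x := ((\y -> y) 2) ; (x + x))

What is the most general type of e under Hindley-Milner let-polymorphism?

Working:
y : a
\y._ : a -> a
  unify a -> a ~ Int -> b
  unify a ~ Int
  unify Int ~ b
_ _ : Int
let x : Int
x : Int
  unify Int ~ Int
x : Int
  unify Int ~ Int

Answer: Int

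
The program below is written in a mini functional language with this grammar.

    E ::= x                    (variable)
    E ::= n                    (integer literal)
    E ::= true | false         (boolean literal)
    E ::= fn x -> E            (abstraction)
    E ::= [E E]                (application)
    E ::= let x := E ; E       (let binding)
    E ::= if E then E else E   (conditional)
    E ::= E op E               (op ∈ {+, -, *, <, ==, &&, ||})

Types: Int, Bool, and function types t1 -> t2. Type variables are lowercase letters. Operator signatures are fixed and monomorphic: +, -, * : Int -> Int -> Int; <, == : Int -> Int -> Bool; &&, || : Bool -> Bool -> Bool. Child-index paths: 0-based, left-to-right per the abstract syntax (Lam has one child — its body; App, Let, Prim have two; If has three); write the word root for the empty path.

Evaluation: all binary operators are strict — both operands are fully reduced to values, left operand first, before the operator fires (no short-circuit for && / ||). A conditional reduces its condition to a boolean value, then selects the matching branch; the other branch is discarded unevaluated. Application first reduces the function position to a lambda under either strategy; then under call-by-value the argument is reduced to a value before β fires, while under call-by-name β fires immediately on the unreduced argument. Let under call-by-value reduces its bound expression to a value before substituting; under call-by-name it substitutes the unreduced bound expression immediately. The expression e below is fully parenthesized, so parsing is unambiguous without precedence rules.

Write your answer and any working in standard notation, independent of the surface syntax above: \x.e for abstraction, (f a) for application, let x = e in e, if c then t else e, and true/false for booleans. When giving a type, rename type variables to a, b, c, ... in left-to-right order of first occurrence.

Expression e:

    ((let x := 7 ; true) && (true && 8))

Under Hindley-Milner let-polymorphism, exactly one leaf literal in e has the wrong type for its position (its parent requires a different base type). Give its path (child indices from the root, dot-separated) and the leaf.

Answer: 1.1 : 8

Derivation:
let x : Int
  unify Bool ~ Bool
  unify Bool ~ Bool
  unify Int ~ Bool
  FAIL: mismatch Int ~ Bool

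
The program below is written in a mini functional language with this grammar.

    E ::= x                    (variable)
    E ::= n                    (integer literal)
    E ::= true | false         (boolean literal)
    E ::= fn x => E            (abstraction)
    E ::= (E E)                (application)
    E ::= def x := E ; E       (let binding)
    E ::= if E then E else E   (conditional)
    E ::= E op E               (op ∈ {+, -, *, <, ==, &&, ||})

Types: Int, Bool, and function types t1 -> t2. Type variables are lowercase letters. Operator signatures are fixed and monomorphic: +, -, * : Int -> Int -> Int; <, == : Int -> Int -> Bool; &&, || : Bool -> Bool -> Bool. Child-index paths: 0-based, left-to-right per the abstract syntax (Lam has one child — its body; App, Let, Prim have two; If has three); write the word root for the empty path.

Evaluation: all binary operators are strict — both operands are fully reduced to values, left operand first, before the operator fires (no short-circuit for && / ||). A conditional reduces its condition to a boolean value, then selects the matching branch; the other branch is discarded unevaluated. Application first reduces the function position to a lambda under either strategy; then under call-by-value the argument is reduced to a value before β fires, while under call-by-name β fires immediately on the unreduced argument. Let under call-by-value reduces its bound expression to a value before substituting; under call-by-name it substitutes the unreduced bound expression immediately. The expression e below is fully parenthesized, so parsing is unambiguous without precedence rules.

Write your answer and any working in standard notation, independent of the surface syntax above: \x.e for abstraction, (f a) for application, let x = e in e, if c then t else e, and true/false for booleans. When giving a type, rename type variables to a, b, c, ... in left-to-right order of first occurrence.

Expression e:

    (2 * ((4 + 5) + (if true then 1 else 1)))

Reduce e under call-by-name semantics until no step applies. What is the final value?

Answer: 20

Derivation:
step 0: (2 * ((4 + 5) + (if true then 1 else 1)))
step 1: [delta@1.0] (2 * (9 + (if true then 1 else 1)))
step 2: [if@1.1] (2 * (9 + 1))
step 3: [delta@1] (2 * 10)
step 4: [delta@root] 20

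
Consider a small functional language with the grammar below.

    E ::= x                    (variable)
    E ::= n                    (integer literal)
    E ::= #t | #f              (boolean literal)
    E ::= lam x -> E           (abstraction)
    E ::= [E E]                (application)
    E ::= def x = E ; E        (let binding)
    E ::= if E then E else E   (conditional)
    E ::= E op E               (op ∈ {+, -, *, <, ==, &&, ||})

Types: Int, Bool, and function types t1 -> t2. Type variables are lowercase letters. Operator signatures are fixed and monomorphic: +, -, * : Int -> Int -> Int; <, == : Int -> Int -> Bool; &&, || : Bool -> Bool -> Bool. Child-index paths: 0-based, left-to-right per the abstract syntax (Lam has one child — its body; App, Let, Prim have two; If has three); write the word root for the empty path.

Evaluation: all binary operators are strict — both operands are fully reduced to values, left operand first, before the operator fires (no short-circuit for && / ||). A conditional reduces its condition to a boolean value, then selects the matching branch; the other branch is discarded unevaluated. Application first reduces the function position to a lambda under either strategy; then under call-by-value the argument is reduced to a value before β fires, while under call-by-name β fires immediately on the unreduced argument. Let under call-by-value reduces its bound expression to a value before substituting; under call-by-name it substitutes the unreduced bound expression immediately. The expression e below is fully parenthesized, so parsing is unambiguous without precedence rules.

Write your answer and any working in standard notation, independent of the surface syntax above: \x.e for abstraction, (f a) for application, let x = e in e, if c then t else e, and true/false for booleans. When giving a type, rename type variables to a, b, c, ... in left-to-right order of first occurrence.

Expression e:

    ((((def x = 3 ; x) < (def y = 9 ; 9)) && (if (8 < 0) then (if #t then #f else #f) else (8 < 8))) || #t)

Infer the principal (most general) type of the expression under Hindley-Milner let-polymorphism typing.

Answer: Bool

Working:
let x : Int
x : Int
  unify Int ~ Int
let y : Int
  unify Int ~ Int
  unify Bool ~ Bool
  unify Int ~ Int
  unify Int ~ Int
  unify Bool ~ Bool
  unify Bool ~ Bool
  unify Bool ~ Bool
  unify Int ~ Int
  unify Int ~ Int
  unify Bool ~ Bool
  unify Bool ~ Bool
  unify Bool ~ Bool
  unify Bool ~ Bool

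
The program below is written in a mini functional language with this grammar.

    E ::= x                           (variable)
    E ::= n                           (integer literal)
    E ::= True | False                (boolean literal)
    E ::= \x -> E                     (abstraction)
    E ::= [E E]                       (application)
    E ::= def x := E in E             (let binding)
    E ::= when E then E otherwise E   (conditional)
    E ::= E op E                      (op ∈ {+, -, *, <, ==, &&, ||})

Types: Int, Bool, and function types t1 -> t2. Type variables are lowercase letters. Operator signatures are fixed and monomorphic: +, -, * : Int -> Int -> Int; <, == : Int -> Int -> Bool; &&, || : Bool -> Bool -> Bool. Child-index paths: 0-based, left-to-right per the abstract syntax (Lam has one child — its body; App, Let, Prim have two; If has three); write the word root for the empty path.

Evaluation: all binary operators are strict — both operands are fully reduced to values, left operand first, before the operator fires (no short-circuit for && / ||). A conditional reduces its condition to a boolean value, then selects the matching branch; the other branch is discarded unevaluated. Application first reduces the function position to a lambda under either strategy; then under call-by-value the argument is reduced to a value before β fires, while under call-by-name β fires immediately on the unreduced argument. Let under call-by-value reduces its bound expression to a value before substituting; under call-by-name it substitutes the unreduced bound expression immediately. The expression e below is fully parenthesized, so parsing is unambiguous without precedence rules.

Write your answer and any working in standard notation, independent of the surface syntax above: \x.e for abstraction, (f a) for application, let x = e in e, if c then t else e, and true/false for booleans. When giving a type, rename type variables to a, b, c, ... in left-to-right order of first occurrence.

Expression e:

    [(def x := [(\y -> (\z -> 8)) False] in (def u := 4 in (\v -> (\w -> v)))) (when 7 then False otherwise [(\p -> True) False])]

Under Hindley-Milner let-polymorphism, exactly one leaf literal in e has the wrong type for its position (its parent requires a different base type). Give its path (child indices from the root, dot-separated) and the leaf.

Answer: 1.0 : 7

Derivation:
\z._ : b -> Int
\y._ : a -> b -> Int
  unify a -> b -> Int ~ Bool -> c
  unify a ~ Bool
  unify b -> Int ~ c
_ _ : b -> Int
let x : forall. b -> Int
let u : Int
v : d
\w._ : e -> d
\v._ : d -> e -> d
  unify Int ~ Bool
  FAIL: mismatch Int ~ Bool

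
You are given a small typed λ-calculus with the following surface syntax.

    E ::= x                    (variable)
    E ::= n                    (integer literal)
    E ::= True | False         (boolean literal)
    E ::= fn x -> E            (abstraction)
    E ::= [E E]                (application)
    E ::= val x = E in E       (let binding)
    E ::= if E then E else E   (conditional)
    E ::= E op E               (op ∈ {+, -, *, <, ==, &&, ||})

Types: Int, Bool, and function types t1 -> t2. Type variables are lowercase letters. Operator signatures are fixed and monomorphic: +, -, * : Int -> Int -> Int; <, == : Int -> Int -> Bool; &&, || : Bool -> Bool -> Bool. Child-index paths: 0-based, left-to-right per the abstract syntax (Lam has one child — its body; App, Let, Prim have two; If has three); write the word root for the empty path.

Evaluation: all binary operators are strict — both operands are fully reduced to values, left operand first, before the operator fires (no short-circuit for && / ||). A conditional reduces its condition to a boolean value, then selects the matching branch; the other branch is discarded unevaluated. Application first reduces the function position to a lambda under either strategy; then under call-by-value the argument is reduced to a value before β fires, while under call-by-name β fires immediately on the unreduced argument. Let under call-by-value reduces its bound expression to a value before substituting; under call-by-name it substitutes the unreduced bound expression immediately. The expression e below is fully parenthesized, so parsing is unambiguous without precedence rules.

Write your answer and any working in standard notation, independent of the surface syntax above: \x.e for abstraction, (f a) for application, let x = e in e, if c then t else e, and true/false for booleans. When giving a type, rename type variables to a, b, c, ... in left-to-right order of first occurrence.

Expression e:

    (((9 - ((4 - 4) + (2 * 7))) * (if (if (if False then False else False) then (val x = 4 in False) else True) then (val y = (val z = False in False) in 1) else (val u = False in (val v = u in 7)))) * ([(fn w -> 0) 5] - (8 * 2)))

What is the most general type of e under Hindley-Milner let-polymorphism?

Answer: Int

Derivation:
  unify Int ~ Int
  unify Int ~ Int
  unify Int ~ Int
  unify Int ~ Int
  unify Int ~ Int
  unify Int ~ Int
  unify Int ~ Int
  unify Int ~ Int
  unify Int ~ Int
  unify Bool ~ Bool
  unify Bool ~ Bool
  unify Bool ~ Bool
let x : Int
  unify Bool ~ Bool
  unify Bool ~ Bool
let z : Bool
let y : Bool
let u : Bool
u : Bool
let v : Bool
  unify Int ~ Int
  unify Int ~ Int
  unify Int ~ Int
\w._ : a -> Int
  unify a -> Int ~ Int -> b
  unify a ~ Int
  unify Int ~ b
_ _ : Int
  unify Int ~ Int
  unify Int ~ Int
  unify Int ~ Int
  unify Int ~ Int
  unify Int ~ Int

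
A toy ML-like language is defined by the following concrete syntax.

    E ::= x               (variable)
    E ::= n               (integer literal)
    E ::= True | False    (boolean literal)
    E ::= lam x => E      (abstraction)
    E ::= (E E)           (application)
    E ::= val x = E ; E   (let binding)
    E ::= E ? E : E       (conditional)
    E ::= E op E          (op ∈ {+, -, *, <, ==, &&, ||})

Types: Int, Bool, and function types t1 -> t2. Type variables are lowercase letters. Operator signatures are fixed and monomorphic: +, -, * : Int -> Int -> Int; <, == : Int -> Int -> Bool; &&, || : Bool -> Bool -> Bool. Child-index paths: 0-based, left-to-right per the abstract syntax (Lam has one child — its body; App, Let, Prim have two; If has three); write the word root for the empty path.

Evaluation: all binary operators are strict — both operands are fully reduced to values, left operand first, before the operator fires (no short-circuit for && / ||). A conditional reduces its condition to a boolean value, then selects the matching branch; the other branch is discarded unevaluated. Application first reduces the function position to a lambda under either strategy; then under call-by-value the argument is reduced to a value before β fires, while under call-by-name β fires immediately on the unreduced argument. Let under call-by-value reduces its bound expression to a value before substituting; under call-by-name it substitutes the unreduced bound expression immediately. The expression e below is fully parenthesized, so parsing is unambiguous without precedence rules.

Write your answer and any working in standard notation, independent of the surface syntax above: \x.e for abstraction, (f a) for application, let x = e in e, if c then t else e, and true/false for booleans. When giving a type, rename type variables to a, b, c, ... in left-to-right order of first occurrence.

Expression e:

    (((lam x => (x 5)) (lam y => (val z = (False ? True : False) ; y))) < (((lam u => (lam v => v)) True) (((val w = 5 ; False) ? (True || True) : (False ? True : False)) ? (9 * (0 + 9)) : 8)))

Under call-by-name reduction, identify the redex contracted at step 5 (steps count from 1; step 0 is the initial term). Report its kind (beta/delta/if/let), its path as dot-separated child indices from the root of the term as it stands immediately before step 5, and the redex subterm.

Working:
step 0: (((\x.(x 5)) (\y.(let z = (if false then true else false) in y))) < (((\u.(\v.v)) true) (if (if (let w = 5 in false) then (true || true) else (if false then true else false)) then (9 * (0 + 9)) else 8)))
step 1: [beta@0] (((\y.(let z = (if false then true else false) in y)) 5) < (((\u.(\v.v)) true) (if (if (let w = 5 in false) then (true || true) else (if false then true else false)) then (9 * (0 + 9)) else 8)))
step 2: [beta@0] ((let z = (if false then true else false) in 5) < (((\u.(\v.v)) true) (if (if (let w = 5 in false) then (true || true) else (if false then true else false)) then (9 * (0 + 9)) else 8)))
step 3: [let@0] (5 < (((\u.(\v.v)) true) (if (if (let w = 5 in false) then (true || true) else (if false then true else false)) then (9 * (0 + 9)) else 8)))
step 4: [beta@1.0] (5 < ((\v.v) (if (if (let w = 5 in false) then (true || true) else (if false then true else false)) then (9 * (0 + 9)) else 8)))
step 5: [beta@1] (5 < (if (if (let w = 5 in false) then (true || true) else (if false then true else false)) then (9 * (0 + 9)) else 8))

Answer: beta at 1 : ((\v.v) (if (if (let w = 5 in false) then (true || true) else (if false then true else false)) then (9 * (0 + 9)) else 8))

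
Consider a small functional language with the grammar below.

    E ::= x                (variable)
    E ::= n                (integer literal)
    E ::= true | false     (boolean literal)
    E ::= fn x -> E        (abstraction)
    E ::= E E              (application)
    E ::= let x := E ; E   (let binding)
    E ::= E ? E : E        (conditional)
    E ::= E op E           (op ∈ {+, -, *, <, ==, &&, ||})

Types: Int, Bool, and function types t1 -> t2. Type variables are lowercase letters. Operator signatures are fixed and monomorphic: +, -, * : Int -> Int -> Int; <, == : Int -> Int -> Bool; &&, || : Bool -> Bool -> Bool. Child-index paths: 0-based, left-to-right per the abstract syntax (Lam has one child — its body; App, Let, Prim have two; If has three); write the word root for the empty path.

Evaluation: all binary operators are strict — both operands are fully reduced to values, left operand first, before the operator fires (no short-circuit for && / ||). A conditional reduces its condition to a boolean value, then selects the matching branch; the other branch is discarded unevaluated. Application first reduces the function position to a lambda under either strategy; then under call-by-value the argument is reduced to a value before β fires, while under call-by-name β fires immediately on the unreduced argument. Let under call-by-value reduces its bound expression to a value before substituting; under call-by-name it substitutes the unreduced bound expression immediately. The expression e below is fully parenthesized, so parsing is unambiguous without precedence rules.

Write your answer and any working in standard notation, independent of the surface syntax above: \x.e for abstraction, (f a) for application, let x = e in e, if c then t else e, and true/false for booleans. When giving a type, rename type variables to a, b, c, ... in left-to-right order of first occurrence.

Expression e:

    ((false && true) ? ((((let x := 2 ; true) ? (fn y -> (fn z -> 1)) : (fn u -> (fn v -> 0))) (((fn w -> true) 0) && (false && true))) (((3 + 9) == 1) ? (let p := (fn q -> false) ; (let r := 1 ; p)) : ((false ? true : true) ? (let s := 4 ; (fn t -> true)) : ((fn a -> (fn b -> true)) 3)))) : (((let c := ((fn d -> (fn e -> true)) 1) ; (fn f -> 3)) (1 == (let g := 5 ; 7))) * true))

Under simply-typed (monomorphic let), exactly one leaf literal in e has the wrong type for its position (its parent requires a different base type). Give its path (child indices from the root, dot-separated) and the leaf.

Answer: 2.1 : true

Working:
  unify Bool ~ Bool
  unify Bool ~ Bool
  unify Bool ~ Bool
let x : Int
  unify Bool ~ Bool
\z._ : b -> Int
\y._ : a -> b -> Int
\v._ : d -> Int
\u._ : c -> d -> Int
  unify a -> b -> Int ~ c -> d -> Int
  unify a ~ c
  unify b -> Int ~ d -> Int
  unify b ~ d
  unify Int ~ Int
\w._ : e -> Bool
  unify e -> Bool ~ Int -> f
  unify e ~ Int
  unify Bool ~ f
_ _ : Bool
  unify Bool ~ Bool
  unify Bool ~ Bool
  unify Bool ~ Bool
  unify Bool ~ Bool
  unify c -> d -> Int ~ Bool -> g
  unify c ~ Bool
  unify d -> Int ~ g
_ _ : d -> Int
  unify Int ~ Int
  unify Int ~ Int
  unify Int ~ Int
  unify Int ~ Int
  unify Bool ~ Bool
\q._ : h -> Bool
let p : h -> Bool
let r : Int
p : h -> Bool
  unify Bool ~ Bool
  unify Bool ~ Bool
  unify Bool ~ Bool
let s : Int
\t._ : i -> Bool
\b._ : k -> Bool
\a._ : j -> k -> Bool
  unify j -> k -> Bool ~ Int -> l
  unify j ~ Int
  unify k -> Bool ~ l
_ _ : k -> Bool
  unify i -> Bool ~ k -> Bool
  unify i ~ k
  unify Bool ~ Bool
  unify h -> Bool ~ k -> Bool
  unify h ~ k
  unify Bool ~ Bool
  unify d -> Int ~ (k -> Bool) -> m
  unify d ~ k -> Bool
  unify Int ~ m
_ _ : Int
\e._ : o -> Bool
\d._ : n -> o -> Bool
  unify n -> o -> Bool ~ Int -> p
  unify n ~ Int
  unify o -> Bool ~ p
_ _ : o -> Bool
let c : o -> Bool
\f._ : q -> Int
  unify Int ~ Int
let g : Int
  unify Int ~ Int
  unify q -> Int ~ Bool -> r
  unify q ~ Bool
  unify Int ~ r
_ _ : Int
  unify Int ~ Int
  unify Bool ~ Int
  FAIL: mismatch Bool ~ Int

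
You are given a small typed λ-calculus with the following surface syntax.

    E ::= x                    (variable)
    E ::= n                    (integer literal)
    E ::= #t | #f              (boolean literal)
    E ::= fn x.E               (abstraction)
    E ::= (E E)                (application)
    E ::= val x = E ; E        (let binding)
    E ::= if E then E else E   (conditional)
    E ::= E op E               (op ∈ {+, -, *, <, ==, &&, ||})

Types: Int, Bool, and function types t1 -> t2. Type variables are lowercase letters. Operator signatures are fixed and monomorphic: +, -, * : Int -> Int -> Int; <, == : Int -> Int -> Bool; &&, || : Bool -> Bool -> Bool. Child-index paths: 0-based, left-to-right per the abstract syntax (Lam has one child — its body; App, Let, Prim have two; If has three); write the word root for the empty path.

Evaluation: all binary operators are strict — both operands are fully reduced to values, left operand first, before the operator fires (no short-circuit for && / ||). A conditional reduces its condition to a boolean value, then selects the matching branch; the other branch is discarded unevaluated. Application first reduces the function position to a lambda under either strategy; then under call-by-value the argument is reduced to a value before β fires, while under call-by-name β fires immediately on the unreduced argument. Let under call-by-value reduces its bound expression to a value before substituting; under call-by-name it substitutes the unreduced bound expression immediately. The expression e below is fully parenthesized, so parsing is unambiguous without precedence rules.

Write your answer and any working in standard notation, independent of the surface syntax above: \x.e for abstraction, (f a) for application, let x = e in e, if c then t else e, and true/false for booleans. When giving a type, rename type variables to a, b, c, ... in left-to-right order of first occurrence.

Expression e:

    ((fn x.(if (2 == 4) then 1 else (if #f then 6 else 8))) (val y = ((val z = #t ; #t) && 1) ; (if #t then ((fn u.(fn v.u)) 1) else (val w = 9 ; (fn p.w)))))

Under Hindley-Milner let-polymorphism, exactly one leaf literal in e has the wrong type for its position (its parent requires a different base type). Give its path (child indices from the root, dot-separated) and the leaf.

Trace:
  unify Int ~ Int
  unify Int ~ Int
  unify Bool ~ Bool
  unify Bool ~ Bool
  unify Int ~ Int
  unify Int ~ Int
\x._ : a -> Int
let z : Bool
  unify Bool ~ Bool
  unify Int ~ Bool
  FAIL: mismatch Int ~ Bool

Answer: 1.0.1 : 1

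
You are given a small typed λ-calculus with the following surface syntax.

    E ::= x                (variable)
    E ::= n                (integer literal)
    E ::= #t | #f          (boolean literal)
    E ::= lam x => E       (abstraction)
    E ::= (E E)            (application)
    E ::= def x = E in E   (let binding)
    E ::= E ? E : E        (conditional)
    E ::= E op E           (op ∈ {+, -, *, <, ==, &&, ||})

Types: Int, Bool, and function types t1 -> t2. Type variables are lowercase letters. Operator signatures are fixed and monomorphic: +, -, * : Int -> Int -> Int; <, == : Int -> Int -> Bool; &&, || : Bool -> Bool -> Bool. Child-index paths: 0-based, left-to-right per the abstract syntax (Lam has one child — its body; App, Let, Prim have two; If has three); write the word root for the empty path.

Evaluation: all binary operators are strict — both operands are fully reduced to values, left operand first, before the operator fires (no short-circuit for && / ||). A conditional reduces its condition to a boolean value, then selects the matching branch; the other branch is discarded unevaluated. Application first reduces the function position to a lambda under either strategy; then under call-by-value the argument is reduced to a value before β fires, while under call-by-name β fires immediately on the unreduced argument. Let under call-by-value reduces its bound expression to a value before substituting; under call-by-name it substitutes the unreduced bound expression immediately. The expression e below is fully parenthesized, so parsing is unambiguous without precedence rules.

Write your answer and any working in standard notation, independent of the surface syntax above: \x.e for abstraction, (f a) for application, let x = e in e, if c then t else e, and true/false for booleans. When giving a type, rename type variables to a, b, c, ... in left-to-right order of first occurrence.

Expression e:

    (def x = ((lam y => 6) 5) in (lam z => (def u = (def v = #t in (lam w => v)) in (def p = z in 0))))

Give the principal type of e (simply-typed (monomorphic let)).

Working:
\y._ : a -> Int
  unify a -> Int ~ Int -> b
  unify a ~ Int
  unify Int ~ b
_ _ : Int
let x : Int
let v : Bool
v : Bool
\w._ : d -> Bool
let u : d -> Bool
z : c
let p : c
\z._ : c -> Int

Answer: a -> Int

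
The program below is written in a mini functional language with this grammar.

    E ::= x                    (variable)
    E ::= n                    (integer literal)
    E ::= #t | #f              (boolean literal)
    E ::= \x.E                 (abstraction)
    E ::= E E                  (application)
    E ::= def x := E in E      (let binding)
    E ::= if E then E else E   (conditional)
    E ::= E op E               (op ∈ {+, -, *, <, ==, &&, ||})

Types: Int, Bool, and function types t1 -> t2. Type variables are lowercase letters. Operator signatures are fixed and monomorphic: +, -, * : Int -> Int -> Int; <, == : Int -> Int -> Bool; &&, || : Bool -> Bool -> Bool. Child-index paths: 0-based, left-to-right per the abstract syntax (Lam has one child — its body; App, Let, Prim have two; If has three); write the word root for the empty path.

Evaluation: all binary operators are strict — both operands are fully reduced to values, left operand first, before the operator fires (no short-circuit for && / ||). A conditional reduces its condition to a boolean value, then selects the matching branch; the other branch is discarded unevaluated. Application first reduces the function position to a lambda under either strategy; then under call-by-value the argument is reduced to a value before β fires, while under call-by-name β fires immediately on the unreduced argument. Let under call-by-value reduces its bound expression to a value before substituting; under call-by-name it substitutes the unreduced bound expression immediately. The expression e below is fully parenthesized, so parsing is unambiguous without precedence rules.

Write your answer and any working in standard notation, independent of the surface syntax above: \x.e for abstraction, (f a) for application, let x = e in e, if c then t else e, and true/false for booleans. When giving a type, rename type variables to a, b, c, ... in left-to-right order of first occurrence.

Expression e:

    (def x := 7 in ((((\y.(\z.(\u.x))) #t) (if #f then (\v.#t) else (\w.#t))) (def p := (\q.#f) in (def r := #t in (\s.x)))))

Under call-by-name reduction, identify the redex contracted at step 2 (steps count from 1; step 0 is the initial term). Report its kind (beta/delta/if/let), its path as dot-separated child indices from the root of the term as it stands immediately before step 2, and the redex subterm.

Trace:
step 0: (let x = 7 in ((((\y.(\z.(\u.x))) true) (if false then (\v.true) else (\w.true))) (let p = (\q.false) in (let r = true in (\s.x)))))
step 1: [let@root] ((((\y.(\z.(\u.7))) true) (if false then (\v.true) else (\w.true))) (let p = (\q.false) in (let r = true in (\s.7))))
step 2: [beta@0.0] (((\z.(\u.7)) (if false then (\v.true) else (\w.true))) (let p = (\q.false) in (let r = true in (\s.7))))

Answer: beta at 0.0 : ((\y.(\z.(\u.7))) true)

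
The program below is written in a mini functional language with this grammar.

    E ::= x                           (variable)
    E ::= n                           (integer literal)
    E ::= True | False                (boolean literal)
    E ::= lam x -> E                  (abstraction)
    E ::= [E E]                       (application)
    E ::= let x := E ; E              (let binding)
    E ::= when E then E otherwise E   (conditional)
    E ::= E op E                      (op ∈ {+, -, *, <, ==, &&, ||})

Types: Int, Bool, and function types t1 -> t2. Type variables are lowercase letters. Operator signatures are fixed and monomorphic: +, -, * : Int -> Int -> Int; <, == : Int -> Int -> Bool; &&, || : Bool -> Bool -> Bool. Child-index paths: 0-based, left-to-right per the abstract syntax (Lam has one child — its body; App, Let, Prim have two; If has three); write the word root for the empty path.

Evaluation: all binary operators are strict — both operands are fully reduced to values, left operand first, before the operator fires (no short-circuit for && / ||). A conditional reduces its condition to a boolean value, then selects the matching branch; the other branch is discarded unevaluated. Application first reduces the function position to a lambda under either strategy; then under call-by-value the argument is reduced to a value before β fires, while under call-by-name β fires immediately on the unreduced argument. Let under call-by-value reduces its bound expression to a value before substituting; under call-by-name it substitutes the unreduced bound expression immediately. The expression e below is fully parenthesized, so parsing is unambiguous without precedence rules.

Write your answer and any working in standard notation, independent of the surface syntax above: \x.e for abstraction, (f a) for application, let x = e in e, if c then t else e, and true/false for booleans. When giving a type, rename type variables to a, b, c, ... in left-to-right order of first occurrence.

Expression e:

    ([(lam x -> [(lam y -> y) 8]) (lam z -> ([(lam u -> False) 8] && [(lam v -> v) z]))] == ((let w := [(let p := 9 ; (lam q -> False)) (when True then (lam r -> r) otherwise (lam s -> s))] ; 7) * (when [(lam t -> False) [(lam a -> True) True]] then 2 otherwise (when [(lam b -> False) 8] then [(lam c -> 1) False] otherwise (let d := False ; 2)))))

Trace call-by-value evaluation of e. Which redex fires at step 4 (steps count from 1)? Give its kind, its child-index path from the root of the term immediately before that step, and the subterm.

Derivation:
step 0: (((\x.((\y.y) 8)) (\z.(((\u.false) 8) && ((\v.v) z)))) == ((let w = ((let p = 9 in (\q.false)) (if true then (\r.r) else (\s.s))) in 7) * (if ((\t.false) ((\a.true) true)) then 2 else (if ((\b.false) 8) then ((\c.1) false) else (let d = false in 2)))))
step 1: [beta@0] (((\y.y) 8) == ((let w = ((let p = 9 in (\q.false)) (if true then (\r.r) else (\s.s))) in 7) * (if ((\t.false) ((\a.true) true)) then 2 else (if ((\b.false) 8) then ((\c.1) false) else (let d = false in 2)))))
step 2: [beta@0] (8 == ((let w = ((let p = 9 in (\q.false)) (if true then (\r.r) else (\s.s))) in 7) * (if ((\t.false) ((\a.true) true)) then 2 else (if ((\b.false) 8) then ((\c.1) false) else (let d = false in 2)))))
step 3: [let@1.0.0.0] (8 == ((let w = ((\q.false) (if true then (\r.r) else (\s.s))) in 7) * (if ((\t.false) ((\a.true) true)) then 2 else (if ((\b.false) 8) then ((\c.1) false) else (let d = false in 2)))))
step 4: [if@1.0.0.1] (8 == ((let w = ((\q.false) (\r.r)) in 7) * (if ((\t.false) ((\a.true) true)) then 2 else (if ((\b.false) 8) then ((\c.1) false) else (let d = false in 2)))))

Answer: if at 1.0.0.1 : (if true then (\r.r) else (\s.s))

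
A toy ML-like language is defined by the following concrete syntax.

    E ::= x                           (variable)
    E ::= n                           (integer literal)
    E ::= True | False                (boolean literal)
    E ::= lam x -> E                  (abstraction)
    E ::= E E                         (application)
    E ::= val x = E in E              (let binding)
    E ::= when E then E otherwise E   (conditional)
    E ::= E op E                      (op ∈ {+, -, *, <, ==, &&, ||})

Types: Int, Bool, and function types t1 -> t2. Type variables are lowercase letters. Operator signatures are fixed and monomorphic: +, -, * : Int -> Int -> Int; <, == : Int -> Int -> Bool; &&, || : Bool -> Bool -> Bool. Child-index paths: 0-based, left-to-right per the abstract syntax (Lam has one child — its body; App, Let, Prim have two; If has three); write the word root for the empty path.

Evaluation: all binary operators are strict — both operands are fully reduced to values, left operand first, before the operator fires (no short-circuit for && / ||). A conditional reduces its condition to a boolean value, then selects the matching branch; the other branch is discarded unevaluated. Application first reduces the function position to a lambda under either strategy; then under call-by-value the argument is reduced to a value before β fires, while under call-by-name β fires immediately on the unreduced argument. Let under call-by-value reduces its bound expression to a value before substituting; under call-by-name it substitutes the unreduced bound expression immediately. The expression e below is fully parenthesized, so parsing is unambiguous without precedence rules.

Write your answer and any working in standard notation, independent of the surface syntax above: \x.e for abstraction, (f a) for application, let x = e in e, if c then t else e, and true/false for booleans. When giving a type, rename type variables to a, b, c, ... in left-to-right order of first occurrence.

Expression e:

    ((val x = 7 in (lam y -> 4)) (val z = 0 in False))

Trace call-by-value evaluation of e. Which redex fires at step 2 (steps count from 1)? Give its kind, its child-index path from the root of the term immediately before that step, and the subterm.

Working:
step 0: ((let x = 7 in (\y.4)) (let z = 0 in false))
step 1: [let@0] ((\y.4) (let z = 0 in false))
step 2: [let@1] ((\y.4) false)

Answer: let at 1 : (let z = 0 in false)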